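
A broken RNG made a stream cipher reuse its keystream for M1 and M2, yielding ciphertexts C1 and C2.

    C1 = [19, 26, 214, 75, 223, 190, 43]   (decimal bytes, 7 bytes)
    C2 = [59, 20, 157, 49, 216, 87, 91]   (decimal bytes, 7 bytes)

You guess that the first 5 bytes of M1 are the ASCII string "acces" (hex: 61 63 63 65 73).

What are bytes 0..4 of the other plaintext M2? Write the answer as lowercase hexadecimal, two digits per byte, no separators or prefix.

496d281f74

First, C1 ⊕ C2 = (M1 ⊕ K) ⊕ (M2 ⊕ K) = M1 ⊕ M2, so the key drops out. Then M2 = (M1 ⊕ M2) ⊕ M1 over the first 5 bytes.
byte 0: (13 ⊕ 3b) ⊕ 61 = 28 ⊕ 61 = 49
byte 1: (1a ⊕ 14) ⊕ 63 = 0e ⊕ 63 = 6d
byte 2: (d6 ⊕ 9d) ⊕ 63 = 4b ⊕ 63 = 28
byte 3: (4b ⊕ 31) ⊕ 65 = 7a ⊕ 65 = 1f
byte 4: (df ⊕ d8) ⊕ 73 = 07 ⊕ 73 = 74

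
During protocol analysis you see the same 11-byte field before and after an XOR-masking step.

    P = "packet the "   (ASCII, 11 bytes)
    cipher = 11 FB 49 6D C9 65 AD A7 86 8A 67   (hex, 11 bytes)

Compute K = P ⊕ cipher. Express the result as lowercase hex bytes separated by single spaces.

61 9a 2a 06 ac 11 8d d3 ee ef 47

Since cipher = P ⊕ K, XORing both sides with P gives K = P ⊕ cipher.
01110000 XOR 00010001 = 01100001
01100001 XOR 11111011 = 10011010
01100011 XOR 01001001 = 00101010
01101011 XOR 01101101 = 00000110
01100101 XOR 11001001 = 10101100
01110100 XOR 01100101 = 00010001
00100000 XOR 10101101 = 10001101
01110100 XOR 10100111 = 11010011
01101000 XOR 10000110 = 11101110
01100101 XOR 10001010 = 11101111
00100000 XOR 01100111 = 01000111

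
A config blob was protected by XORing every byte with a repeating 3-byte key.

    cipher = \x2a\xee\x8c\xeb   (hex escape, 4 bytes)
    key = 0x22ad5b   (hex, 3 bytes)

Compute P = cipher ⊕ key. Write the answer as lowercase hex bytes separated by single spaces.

The 3-byte key repeats, so the effective keystream is 22 ad 5b 22.
byte 0: 00101010 xor 00100010 = 00001000
byte 1: 11101110 xor 10101101 = 01000011
byte 2: 10001100 xor 01011011 = 11010111
byte 3: 11101011 xor 00100010 = 11001001

08 43 d7 c9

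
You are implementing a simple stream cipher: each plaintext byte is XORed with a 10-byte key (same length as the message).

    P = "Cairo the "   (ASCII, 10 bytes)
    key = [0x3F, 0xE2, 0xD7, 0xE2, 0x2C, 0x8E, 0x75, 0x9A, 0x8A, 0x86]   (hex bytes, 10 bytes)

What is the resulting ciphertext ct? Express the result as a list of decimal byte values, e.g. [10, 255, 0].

byte 0: 43 ^ 3f = 7c
byte 1: 61 ^ e2 = 83
byte 2: 69 ^ d7 = be
byte 3: 72 ^ e2 = 90
byte 4: 6f ^ 2c = 43
byte 5: 20 ^ 8e = ae
byte 6: 74 ^ 75 = 01
byte 7: 68 ^ 9a = f2
byte 8: 65 ^ 8a = ef
byte 9: 20 ^ 86 = a6

[124, 131, 190, 144, 67, 174, 1, 242, 239, 166]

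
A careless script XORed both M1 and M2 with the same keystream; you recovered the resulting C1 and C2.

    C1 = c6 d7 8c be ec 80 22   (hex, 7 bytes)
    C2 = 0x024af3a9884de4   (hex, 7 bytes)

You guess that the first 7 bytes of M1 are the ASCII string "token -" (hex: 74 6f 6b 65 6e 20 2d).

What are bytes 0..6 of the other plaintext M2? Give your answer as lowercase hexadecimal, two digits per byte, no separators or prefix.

b0f214720aedeb

First, C1 ⊕ C2 = (M1 ⊕ K) ⊕ (M2 ⊕ K) = M1 ⊕ M2, so the key drops out. Then M2 = (M1 ⊕ M2) ⊕ M1 over the first 7 bytes.
byte 0: (c6 ^ 02) ^ 74 = c4 ^ 74 = b0
byte 1: (d7 ^ 4a) ^ 6f = 9d ^ 6f = f2
byte 2: (8c ^ f3) ^ 6b = 7f ^ 6b = 14
byte 3: (be ^ a9) ^ 65 = 17 ^ 65 = 72
byte 4: (ec ^ 88) ^ 6e = 64 ^ 6e = 0a
byte 5: (80 ^ 4d) ^ 20 = cd ^ 20 = ed
byte 6: (22 ^ e4) ^ 2d = c6 ^ 2d = eb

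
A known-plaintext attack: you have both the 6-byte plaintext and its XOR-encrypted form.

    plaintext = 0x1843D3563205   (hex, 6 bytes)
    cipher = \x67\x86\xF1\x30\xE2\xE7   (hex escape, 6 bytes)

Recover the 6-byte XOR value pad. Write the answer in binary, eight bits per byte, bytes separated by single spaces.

01111111 11000101 00100010 01100110 11010000 11100010

Since cipher = plaintext ⊕ pad, XORing both sides with plaintext gives pad = plaintext ⊕ cipher.
18 ^ 67 = 7f
43 ^ 86 = c5
d3 ^ f1 = 22
56 ^ 30 = 66
32 ^ e2 = d0
05 ^ e7 = e2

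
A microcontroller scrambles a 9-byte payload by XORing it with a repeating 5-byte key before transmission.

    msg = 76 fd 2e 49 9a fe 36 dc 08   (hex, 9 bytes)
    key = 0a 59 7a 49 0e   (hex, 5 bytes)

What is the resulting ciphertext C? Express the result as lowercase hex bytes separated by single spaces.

The 5-byte key repeats, so the effective keystream is 0a 59 7a 49 0e 0a 59 7a 49.
byte 0: 76 ^ 0a = 7c
byte 1: fd ^ 59 = a4
byte 2: 2e ^ 7a = 54
byte 3: 49 ^ 49 = 00
byte 4: 9a ^ 0e = 94
byte 5: fe ^ 0a = f4
byte 6: 36 ^ 59 = 6f
byte 7: dc ^ 7a = a6
byte 8: 08 ^ 49 = 41

7c a4 54 00 94 f4 6f a6 41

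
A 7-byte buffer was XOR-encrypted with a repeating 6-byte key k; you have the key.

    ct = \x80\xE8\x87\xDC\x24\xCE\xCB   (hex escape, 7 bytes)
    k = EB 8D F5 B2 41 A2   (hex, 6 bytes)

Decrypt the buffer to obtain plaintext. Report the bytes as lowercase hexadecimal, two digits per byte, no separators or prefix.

The 6-byte key repeats, so the effective keystream is eb 8d f5 b2 41 a2 eb.
byte 0: 128 xor 235 = 107
byte 1: 232 xor 141 = 101
byte 2: 135 xor 245 = 114
byte 3: 220 xor 178 = 110
byte 4:  36 xor  65 = 101
byte 5: 206 xor 162 = 108
byte 6: 203 xor 235 =  32

6b65726e656c20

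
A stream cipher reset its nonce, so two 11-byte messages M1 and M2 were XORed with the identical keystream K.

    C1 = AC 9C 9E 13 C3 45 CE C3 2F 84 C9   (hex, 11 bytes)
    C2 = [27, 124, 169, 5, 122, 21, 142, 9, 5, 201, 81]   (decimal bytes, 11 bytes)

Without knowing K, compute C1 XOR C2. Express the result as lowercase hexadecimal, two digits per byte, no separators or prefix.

C1 ⊕ C2 = (M1 ⊕ K) ⊕ (M2 ⊕ K) = M1 ⊕ M2 — the shared key cancels under XOR.
byte 0: 10101100 ⊕ 00011011 = 10110111
byte 1: 10011100 ⊕ 01111100 = 11100000
byte 2: 10011110 ⊕ 10101001 = 00110111
byte 3: 00010011 ⊕ 00000101 = 00010110
byte 4: 11000011 ⊕ 01111010 = 10111001
byte 5: 01000101 ⊕ 00010101 = 01010000
byte 6: 11001110 ⊕ 10001110 = 01000000
byte 7: 11000011 ⊕ 00001001 = 11001010
byte 8: 00101111 ⊕ 00000101 = 00101010
byte 9: 10000100 ⊕ 11001001 = 01001101
byte 10: 11001001 ⊕ 01010001 = 10011000

b7e03716b95040ca2a4d98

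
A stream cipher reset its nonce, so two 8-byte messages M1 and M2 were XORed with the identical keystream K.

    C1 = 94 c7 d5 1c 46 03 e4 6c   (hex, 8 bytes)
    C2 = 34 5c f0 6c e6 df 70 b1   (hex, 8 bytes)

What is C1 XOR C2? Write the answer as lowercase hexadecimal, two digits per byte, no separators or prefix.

C1 ⊕ C2 = (M1 ⊕ K) ⊕ (M2 ⊕ K) = M1 ⊕ M2 — the shared key cancels under XOR.
148 xor  52 = 160
199 xor  92 = 155
213 xor 240 =  37
 28 xor 108 = 112
 70 xor 230 = 160
  3 xor 223 = 220
228 xor 112 = 148
108 xor 177 = 221

a09b2570a0dc94dd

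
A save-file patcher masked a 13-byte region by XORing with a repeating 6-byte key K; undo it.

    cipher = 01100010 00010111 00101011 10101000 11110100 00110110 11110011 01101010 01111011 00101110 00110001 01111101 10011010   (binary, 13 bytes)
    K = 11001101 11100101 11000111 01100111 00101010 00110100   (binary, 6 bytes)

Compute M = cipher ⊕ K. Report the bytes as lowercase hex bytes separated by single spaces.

The 6-byte key repeats, so the effective keystream is cd e5 c7 67 2a 34 cd e5 c7 67 2a 34 cd.
byte 0:  98 XOR 205 = 175
byte 1:  23 XOR 229 = 242
byte 2:  43 XOR 199 = 236
byte 3: 168 XOR 103 = 207
byte 4: 244 XOR  42 = 222
byte 5:  54 XOR  52 =   2
byte 6: 243 XOR 205 =  62
byte 7: 106 XOR 229 = 143
byte 8: 123 XOR 199 = 188
byte 9:  46 XOR 103 =  73
byte 10:  49 XOR  42 =  27
byte 11: 125 XOR  52 =  73
byte 12: 154 XOR 205 =  87

af f2 ec cf de 02 3e 8f bc 49 1b 49 57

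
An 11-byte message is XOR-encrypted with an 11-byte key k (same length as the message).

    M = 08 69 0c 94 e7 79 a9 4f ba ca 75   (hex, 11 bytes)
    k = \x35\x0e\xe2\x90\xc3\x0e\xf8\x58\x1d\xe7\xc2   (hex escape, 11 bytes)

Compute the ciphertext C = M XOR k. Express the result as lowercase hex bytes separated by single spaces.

08 XOR 35 = 3d
69 XOR 0e = 67
0c XOR e2 = ee
94 XOR 90 = 04
e7 XOR c3 = 24
79 XOR 0e = 77
a9 XOR f8 = 51
4f XOR 58 = 17
ba XOR 1d = a7
ca XOR e7 = 2d
75 XOR c2 = b7

3d 67 ee 04 24 77 51 17 a7 2d b7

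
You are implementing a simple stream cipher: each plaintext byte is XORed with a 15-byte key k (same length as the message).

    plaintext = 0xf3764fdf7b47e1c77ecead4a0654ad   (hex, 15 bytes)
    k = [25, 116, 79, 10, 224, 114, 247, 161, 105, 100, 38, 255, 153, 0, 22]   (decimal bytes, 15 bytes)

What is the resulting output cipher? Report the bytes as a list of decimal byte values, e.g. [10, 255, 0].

243 xor  25 = 234
118 xor 116 =   2
 79 xor  79 =   0
223 xor  10 = 213
123 xor 224 = 155
 71 xor 114 =  53
225 xor 247 =  22
199 xor 161 = 102
126 xor 105 =  23
206 xor 100 = 170
173 xor  38 = 139
 74 xor 255 = 181
  6 xor 153 = 159
 84 xor   0 =  84
173 xor  22 = 187

[234, 2, 0, 213, 155, 53, 22, 102, 23, 170, 139, 181, 159, 84, 187]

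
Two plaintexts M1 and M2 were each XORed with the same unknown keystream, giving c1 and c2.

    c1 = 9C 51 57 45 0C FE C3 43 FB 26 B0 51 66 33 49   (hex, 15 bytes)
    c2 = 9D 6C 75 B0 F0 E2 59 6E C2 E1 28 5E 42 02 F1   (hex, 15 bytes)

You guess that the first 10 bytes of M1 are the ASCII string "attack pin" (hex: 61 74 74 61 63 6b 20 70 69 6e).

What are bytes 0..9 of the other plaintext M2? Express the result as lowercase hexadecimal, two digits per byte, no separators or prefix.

604956949f77ba5d50a9

First, c1 ⊕ c2 = (M1 ⊕ K) ⊕ (M2 ⊕ K) = M1 ⊕ M2, so the key drops out. Then M2 = (M1 ⊕ M2) ⊕ M1 over the first 10 bytes.
byte 0: (9c xor 9d) xor 61 = 01 xor 61 = 60
byte 1: (51 xor 6c) xor 74 = 3d xor 74 = 49
byte 2: (57 xor 75) xor 74 = 22 xor 74 = 56
byte 3: (45 xor b0) xor 61 = f5 xor 61 = 94
byte 4: (0c xor f0) xor 63 = fc xor 63 = 9f
byte 5: (fe xor e2) xor 6b = 1c xor 6b = 77
byte 6: (c3 xor 59) xor 20 = 9a xor 20 = ba
byte 7: (43 xor 6e) xor 70 = 2d xor 70 = 5d
byte 8: (fb xor c2) xor 69 = 39 xor 69 = 50
byte 9: (26 xor e1) xor 6e = c7 xor 6e = a9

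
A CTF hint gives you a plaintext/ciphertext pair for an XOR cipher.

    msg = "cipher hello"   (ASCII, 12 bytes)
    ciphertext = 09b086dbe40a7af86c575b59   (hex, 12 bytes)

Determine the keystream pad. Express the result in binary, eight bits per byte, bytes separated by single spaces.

01101010 11011001 11110110 10110011 10000001 01111000 01011010 10010000 00001001 00111011 00110111 00110110

Since ciphertext = msg ⊕ pad, XORing both sides with msg gives pad = msg ⊕ ciphertext.
byte 0: 63 ^ 09 = 6a
byte 1: 69 ^ b0 = d9
byte 2: 70 ^ 86 = f6
byte 3: 68 ^ db = b3
byte 4: 65 ^ e4 = 81
byte 5: 72 ^ 0a = 78
byte 6: 20 ^ 7a = 5a
byte 7: 68 ^ f8 = 90
byte 8: 65 ^ 6c = 09
byte 9: 6c ^ 57 = 3b
byte 10: 6c ^ 5b = 37
byte 11: 6f ^ 59 = 36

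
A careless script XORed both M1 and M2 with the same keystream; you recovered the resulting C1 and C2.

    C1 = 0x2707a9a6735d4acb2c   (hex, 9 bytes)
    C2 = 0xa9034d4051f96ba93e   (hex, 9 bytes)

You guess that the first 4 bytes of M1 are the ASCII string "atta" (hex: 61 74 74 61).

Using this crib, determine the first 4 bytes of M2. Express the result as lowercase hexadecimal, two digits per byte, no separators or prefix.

ef709087

First, C1 ⊕ C2 = (M1 ⊕ K) ⊕ (M2 ⊕ K) = M1 ⊕ M2, so the key drops out. Then M2 = (M1 ⊕ M2) ⊕ M1 over the first 4 bytes.
byte 0: (27 XOR a9) XOR 61 = 8e XOR 61 = ef
byte 1: (07 XOR 03) XOR 74 = 04 XOR 74 = 70
byte 2: (a9 XOR 4d) XOR 74 = e4 XOR 74 = 90
byte 3: (a6 XOR 40) XOR 61 = e6 XOR 61 = 87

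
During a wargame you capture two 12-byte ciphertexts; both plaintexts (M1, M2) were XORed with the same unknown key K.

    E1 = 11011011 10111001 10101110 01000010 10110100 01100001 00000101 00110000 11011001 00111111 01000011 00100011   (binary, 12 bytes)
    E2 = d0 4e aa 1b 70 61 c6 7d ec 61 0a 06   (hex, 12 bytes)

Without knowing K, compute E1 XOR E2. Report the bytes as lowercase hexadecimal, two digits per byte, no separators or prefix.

E1 ⊕ E2 = (M1 ⊕ K) ⊕ (M2 ⊕ K) = M1 ⊕ M2 — the shared key cancels under XOR.
byte 0: 219 XOR 208 =  11
byte 1: 185 XOR  78 = 247
byte 2: 174 XOR 170 =   4
byte 3:  66 XOR  27 =  89
byte 4: 180 XOR 112 = 196
byte 5:  97 XOR  97 =   0
byte 6:   5 XOR 198 = 195
byte 7:  48 XOR 125 =  77
byte 8: 217 XOR 236 =  53
byte 9:  63 XOR  97 =  94
byte 10:  67 XOR  10 =  73
byte 11:  35 XOR   6 =  37

0bf70459c400c34d355e4925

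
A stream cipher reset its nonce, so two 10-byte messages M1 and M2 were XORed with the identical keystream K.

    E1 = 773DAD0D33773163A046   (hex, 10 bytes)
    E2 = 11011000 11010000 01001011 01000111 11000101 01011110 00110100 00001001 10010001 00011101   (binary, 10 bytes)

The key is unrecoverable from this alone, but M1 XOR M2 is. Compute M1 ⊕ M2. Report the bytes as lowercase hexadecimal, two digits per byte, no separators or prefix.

E1 ⊕ E2 = (M1 ⊕ K) ⊕ (M2 ⊕ K) = M1 ⊕ M2 — the shared key cancels under XOR.
77 ^ d8 = af
3d ^ d0 = ed
ad ^ 4b = e6
0d ^ 47 = 4a
33 ^ c5 = f6
77 ^ 5e = 29
31 ^ 34 = 05
63 ^ 09 = 6a
a0 ^ 91 = 31
46 ^ 1d = 5b

afede64af629056a315b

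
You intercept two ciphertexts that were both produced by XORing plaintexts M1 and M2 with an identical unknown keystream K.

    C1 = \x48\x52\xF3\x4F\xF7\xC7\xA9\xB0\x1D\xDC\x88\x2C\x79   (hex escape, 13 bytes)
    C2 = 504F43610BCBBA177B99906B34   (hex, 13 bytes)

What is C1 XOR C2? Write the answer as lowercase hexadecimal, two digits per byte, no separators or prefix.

C1 ⊕ C2 = (M1 ⊕ K) ⊕ (M2 ⊕ K) = M1 ⊕ M2 — the shared key cancels under XOR.
byte 0: 48 ^ 50 = 18
byte 1: 52 ^ 4f = 1d
byte 2: f3 ^ 43 = b0
byte 3: 4f ^ 61 = 2e
byte 4: f7 ^ 0b = fc
byte 5: c7 ^ cb = 0c
byte 6: a9 ^ ba = 13
byte 7: b0 ^ 17 = a7
byte 8: 1d ^ 7b = 66
byte 9: dc ^ 99 = 45
byte 10: 88 ^ 90 = 18
byte 11: 2c ^ 6b = 47
byte 12: 79 ^ 34 = 4d

181db02efc0c13a7664518474d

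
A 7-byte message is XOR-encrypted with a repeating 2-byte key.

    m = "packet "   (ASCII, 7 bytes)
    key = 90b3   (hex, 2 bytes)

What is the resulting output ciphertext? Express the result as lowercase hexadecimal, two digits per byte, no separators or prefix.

e0d2f3d8f5c7b0

The 2-byte key repeats, so the effective keystream is 90 b3 90 b3 90 b3 90.
byte 0: 70 ⊕ 90 = e0
byte 1: 61 ⊕ b3 = d2
byte 2: 63 ⊕ 90 = f3
byte 3: 6b ⊕ b3 = d8
byte 4: 65 ⊕ 90 = f5
byte 5: 74 ⊕ b3 = c7
byte 6: 20 ⊕ 90 = b0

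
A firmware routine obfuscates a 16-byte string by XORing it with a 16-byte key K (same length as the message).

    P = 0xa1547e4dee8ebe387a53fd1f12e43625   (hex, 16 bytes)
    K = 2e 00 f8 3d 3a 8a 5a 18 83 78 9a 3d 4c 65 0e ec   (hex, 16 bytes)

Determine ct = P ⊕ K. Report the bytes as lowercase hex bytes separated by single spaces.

XOR is its own inverse, so applying the key byte-wise gives the result directly.
161 xor  46 = 143
 84 xor   0 =  84
126 xor 248 = 134
 77 xor  61 = 112
238 xor  58 = 212
142 xor 138 =   4
190 xor  90 = 228
 56 xor  24 =  32
122 xor 131 = 249
 83 xor 120 =  43
253 xor 154 = 103
 31 xor  61 =  34
 18 xor  76 =  94
228 xor 101 = 129
 54 xor  14 =  56
 37 xor 236 = 201

8f 54 86 70 d4 04 e4 20 f9 2b 67 22 5e 81 38 c9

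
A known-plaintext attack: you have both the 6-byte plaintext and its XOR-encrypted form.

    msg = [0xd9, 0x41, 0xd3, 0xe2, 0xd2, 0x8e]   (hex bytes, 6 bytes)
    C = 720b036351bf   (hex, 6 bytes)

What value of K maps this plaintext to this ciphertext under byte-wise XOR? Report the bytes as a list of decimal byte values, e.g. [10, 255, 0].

Since C = msg ⊕ K, XORing both sides with msg gives K = msg ⊕ C.
d9 ⊕ 72 = ab
41 ⊕ 0b = 4a
d3 ⊕ 03 = d0
e2 ⊕ 63 = 81
d2 ⊕ 51 = 83
8e ⊕ bf = 31

[171, 74, 208, 129, 131, 49]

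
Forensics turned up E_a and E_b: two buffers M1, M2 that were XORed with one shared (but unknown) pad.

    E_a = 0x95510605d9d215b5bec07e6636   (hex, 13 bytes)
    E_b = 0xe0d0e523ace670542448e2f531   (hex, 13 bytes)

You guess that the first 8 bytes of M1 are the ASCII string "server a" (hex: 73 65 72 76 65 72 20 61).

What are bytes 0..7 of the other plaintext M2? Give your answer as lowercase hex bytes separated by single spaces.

06 e4 91 50 10 46 45 80

First, E_a ⊕ E_b = (M1 ⊕ K) ⊕ (M2 ⊕ K) = M1 ⊕ M2, so the key drops out. Then M2 = (M1 ⊕ M2) ⊕ M1 over the first 8 bytes.
byte 0: (95 ^ e0) ^ 73 = 75 ^ 73 = 06
byte 1: (51 ^ d0) ^ 65 = 81 ^ 65 = e4
byte 2: (06 ^ e5) ^ 72 = e3 ^ 72 = 91
byte 3: (05 ^ 23) ^ 76 = 26 ^ 76 = 50
byte 4: (d9 ^ ac) ^ 65 = 75 ^ 65 = 10
byte 5: (d2 ^ e6) ^ 72 = 34 ^ 72 = 46
byte 6: (15 ^ 70) ^ 20 = 65 ^ 20 = 45
byte 7: (b5 ^ 54) ^ 61 = e1 ^ 61 = 80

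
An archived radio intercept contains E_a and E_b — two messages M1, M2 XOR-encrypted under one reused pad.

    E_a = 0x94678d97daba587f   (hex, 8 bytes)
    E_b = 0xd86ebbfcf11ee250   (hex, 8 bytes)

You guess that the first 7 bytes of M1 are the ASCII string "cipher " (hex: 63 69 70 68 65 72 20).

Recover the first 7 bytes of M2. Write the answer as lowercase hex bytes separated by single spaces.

2f 60 46 03 4e d6 9a

First, E_a ⊕ E_b = (M1 ⊕ K) ⊕ (M2 ⊕ K) = M1 ⊕ M2, so the key drops out. Then M2 = (M1 ⊕ M2) ⊕ M1 over the first 7 bytes.
byte 0: (94 ^ d8) ^ 63 = 4c ^ 63 = 2f
byte 1: (67 ^ 6e) ^ 69 = 09 ^ 69 = 60
byte 2: (8d ^ bb) ^ 70 = 36 ^ 70 = 46
byte 3: (97 ^ fc) ^ 68 = 6b ^ 68 = 03
byte 4: (da ^ f1) ^ 65 = 2b ^ 65 = 4e
byte 5: (ba ^ 1e) ^ 72 = a4 ^ 72 = d6
byte 6: (58 ^ e2) ^ 20 = ba ^ 20 = 9a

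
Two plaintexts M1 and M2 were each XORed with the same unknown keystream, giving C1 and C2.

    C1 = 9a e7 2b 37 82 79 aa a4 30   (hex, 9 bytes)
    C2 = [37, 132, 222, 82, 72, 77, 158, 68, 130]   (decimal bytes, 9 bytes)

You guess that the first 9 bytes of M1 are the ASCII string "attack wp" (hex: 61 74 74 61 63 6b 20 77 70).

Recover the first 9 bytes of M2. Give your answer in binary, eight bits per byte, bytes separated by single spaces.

11011110 00010111 10000001 00000100 10101001 01011111 00010100 10010111 11000010

First, C1 ⊕ C2 = (M1 ⊕ K) ⊕ (M2 ⊕ K) = M1 ⊕ M2, so the key drops out. Then M2 = (M1 ⊕ M2) ⊕ M1 over the first 9 bytes.
byte 0: (9a xor 25) xor 61 = bf xor 61 = de
byte 1: (e7 xor 84) xor 74 = 63 xor 74 = 17
byte 2: (2b xor de) xor 74 = f5 xor 74 = 81
byte 3: (37 xor 52) xor 61 = 65 xor 61 = 04
byte 4: (82 xor 48) xor 63 = ca xor 63 = a9
byte 5: (79 xor 4d) xor 6b = 34 xor 6b = 5f
byte 6: (aa xor 9e) xor 20 = 34 xor 20 = 14
byte 7: (a4 xor 44) xor 77 = e0 xor 77 = 97
byte 8: (30 xor 82) xor 70 = b2 xor 70 = c2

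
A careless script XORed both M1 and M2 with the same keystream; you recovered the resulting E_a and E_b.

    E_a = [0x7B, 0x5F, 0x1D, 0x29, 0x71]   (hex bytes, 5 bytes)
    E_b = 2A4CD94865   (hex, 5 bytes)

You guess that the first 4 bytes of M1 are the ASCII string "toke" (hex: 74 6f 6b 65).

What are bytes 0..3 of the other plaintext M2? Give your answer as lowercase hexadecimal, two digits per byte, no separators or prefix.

257caf04

First, E_a ⊕ E_b = (M1 ⊕ K) ⊕ (M2 ⊕ K) = M1 ⊕ M2, so the key drops out. Then M2 = (M1 ⊕ M2) ⊕ M1 over the first 4 bytes.
byte 0: (7b ^ 2a) ^ 74 = 51 ^ 74 = 25
byte 1: (5f ^ 4c) ^ 6f = 13 ^ 6f = 7c
byte 2: (1d ^ d9) ^ 6b = c4 ^ 6b = af
byte 3: (29 ^ 48) ^ 65 = 61 ^ 65 = 04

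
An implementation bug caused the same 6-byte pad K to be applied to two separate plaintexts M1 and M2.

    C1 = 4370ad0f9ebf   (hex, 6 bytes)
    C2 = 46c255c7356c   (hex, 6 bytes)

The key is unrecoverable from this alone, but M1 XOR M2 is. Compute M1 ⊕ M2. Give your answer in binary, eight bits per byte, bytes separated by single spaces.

00000101 10110010 11111000 11001000 10101011 11010011

C1 ⊕ C2 = (M1 ⊕ K) ⊕ (M2 ⊕ K) = M1 ⊕ M2 — the shared key cancels under XOR.
byte 0: 43 xor 46 = 05
byte 1: 70 xor c2 = b2
byte 2: ad xor 55 = f8
byte 3: 0f xor c7 = c8
byte 4: 9e xor 35 = ab
byte 5: bf xor 6c = d3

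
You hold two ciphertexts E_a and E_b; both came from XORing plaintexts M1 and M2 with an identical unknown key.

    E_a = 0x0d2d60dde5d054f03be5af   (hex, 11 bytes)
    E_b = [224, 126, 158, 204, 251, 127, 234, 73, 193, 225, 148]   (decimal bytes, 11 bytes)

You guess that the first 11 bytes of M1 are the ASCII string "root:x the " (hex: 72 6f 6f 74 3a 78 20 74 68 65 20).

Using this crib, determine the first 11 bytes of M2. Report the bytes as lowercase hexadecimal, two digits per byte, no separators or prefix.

First, E_a ⊕ E_b = (M1 ⊕ K) ⊕ (M2 ⊕ K) = M1 ⊕ M2, so the key drops out. Then M2 = (M1 ⊕ M2) ⊕ M1 over the first 11 bytes.
byte 0: (0d ⊕ e0) ⊕ 72 = ed ⊕ 72 = 9f
byte 1: (2d ⊕ 7e) ⊕ 6f = 53 ⊕ 6f = 3c
byte 2: (60 ⊕ 9e) ⊕ 6f = fe ⊕ 6f = 91
byte 3: (dd ⊕ cc) ⊕ 74 = 11 ⊕ 74 = 65
byte 4: (e5 ⊕ fb) ⊕ 3a = 1e ⊕ 3a = 24
byte 5: (d0 ⊕ 7f) ⊕ 78 = af ⊕ 78 = d7
byte 6: (54 ⊕ ea) ⊕ 20 = be ⊕ 20 = 9e
byte 7: (f0 ⊕ 49) ⊕ 74 = b9 ⊕ 74 = cd
byte 8: (3b ⊕ c1) ⊕ 68 = fa ⊕ 68 = 92
byte 9: (e5 ⊕ e1) ⊕ 65 = 04 ⊕ 65 = 61
byte 10: (af ⊕ 94) ⊕ 20 = 3b ⊕ 20 = 1b

9f3c916524d79ecd92611b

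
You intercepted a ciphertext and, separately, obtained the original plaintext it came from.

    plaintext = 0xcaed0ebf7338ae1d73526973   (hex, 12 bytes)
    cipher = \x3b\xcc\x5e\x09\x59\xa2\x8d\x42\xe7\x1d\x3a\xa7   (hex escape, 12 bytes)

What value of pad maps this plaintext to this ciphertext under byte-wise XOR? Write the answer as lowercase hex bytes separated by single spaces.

f1 21 50 b6 2a 9a 23 5f 94 4f 53 d4

Since cipher = plaintext ⊕ pad, XORing both sides with plaintext gives pad = plaintext ⊕ cipher.
ca ^ 3b = f1
ed ^ cc = 21
0e ^ 5e = 50
bf ^ 09 = b6
73 ^ 59 = 2a
38 ^ a2 = 9a
ae ^ 8d = 23
1d ^ 42 = 5f
73 ^ e7 = 94
52 ^ 1d = 4f
69 ^ 3a = 53
73 ^ a7 = d4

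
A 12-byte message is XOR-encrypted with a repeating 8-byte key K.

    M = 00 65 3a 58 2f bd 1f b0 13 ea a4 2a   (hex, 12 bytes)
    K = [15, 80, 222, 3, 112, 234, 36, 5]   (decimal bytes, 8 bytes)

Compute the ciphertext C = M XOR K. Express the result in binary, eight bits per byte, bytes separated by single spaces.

The 8-byte key repeats, so the effective keystream is 0f 50 de 03 70 ea 24 05 0f 50 de 03.
byte 0:   0 xor  15 =  15
byte 1: 101 xor  80 =  53
byte 2:  58 xor 222 = 228
byte 3:  88 xor   3 =  91
byte 4:  47 xor 112 =  95
byte 5: 189 xor 234 =  87
byte 6:  31 xor  36 =  59
byte 7: 176 xor   5 = 181
byte 8:  19 xor  15 =  28
byte 9: 234 xor  80 = 186
byte 10: 164 xor 222 = 122
byte 11:  42 xor   3 =  41

00001111 00110101 11100100 01011011 01011111 01010111 00111011 10110101 00011100 10111010 01111010 00101001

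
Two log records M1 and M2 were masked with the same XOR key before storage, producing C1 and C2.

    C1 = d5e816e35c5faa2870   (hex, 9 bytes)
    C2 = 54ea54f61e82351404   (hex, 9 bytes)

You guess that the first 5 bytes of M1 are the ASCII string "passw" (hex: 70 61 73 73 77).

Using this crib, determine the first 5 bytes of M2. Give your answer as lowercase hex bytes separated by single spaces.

First, C1 ⊕ C2 = (M1 ⊕ K) ⊕ (M2 ⊕ K) = M1 ⊕ M2, so the key drops out. Then M2 = (M1 ⊕ M2) ⊕ M1 over the first 5 bytes.
byte 0: (d5 ^ 54) ^ 70 = 81 ^ 70 = f1
byte 1: (e8 ^ ea) ^ 61 = 02 ^ 61 = 63
byte 2: (16 ^ 54) ^ 73 = 42 ^ 73 = 31
byte 3: (e3 ^ f6) ^ 73 = 15 ^ 73 = 66
byte 4: (5c ^ 1e) ^ 77 = 42 ^ 77 = 35

f1 63 31 66 35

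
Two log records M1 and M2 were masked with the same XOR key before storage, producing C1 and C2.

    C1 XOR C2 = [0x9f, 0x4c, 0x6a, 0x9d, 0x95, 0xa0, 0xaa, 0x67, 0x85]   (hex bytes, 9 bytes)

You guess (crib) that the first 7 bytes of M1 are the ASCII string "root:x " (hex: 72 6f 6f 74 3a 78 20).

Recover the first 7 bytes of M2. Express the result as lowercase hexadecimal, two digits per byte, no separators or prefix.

Since C1 ⊕ C2 = M1 ⊕ M2, XORing with the guessed M1 bytes yields the corresponding M2 bytes: M2 = (C1 ⊕ C2) ⊕ M1.
10011111 ⊕ 01110010 = 11101101
01001100 ⊕ 01101111 = 00100011
01101010 ⊕ 01101111 = 00000101
10011101 ⊕ 01110100 = 11101001
10010101 ⊕ 00111010 = 10101111
10100000 ⊕ 01111000 = 11011000
10101010 ⊕ 00100000 = 10001010

ed2305e9afd88a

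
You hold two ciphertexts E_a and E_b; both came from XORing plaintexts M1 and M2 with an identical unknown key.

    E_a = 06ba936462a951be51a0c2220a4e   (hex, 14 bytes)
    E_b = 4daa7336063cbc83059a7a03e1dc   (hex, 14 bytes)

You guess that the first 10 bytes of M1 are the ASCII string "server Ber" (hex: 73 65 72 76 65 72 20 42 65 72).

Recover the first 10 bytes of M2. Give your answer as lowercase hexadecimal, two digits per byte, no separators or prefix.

First, E_a ⊕ E_b = (M1 ⊕ K) ⊕ (M2 ⊕ K) = M1 ⊕ M2, so the key drops out. Then M2 = (M1 ⊕ M2) ⊕ M1 over the first 10 bytes.
byte 0: (06 ⊕ 4d) ⊕ 73 = 4b ⊕ 73 = 38
byte 1: (ba ⊕ aa) ⊕ 65 = 10 ⊕ 65 = 75
byte 2: (93 ⊕ 73) ⊕ 72 = e0 ⊕ 72 = 92
byte 3: (64 ⊕ 36) ⊕ 76 = 52 ⊕ 76 = 24
byte 4: (62 ⊕ 06) ⊕ 65 = 64 ⊕ 65 = 01
byte 5: (a9 ⊕ 3c) ⊕ 72 = 95 ⊕ 72 = e7
byte 6: (51 ⊕ bc) ⊕ 20 = ed ⊕ 20 = cd
byte 7: (be ⊕ 83) ⊕ 42 = 3d ⊕ 42 = 7f
byte 8: (51 ⊕ 05) ⊕ 65 = 54 ⊕ 65 = 31
byte 9: (a0 ⊕ 9a) ⊕ 72 = 3a ⊕ 72 = 48

3875922401e7cd7f3148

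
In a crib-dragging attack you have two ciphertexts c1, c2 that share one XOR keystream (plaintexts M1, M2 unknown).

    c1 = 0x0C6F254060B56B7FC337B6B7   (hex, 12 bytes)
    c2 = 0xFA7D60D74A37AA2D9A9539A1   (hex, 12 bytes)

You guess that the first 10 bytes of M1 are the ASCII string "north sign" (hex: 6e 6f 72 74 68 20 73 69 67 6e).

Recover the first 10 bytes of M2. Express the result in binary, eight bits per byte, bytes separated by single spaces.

10011000 01111101 00110111 11100011 01000010 10100010 10110010 00111011 00111110 11001100

First, c1 ⊕ c2 = (M1 ⊕ K) ⊕ (M2 ⊕ K) = M1 ⊕ M2, so the key drops out. Then M2 = (M1 ⊕ M2) ⊕ M1 over the first 10 bytes.
byte 0: (0c XOR fa) XOR 6e = f6 XOR 6e = 98
byte 1: (6f XOR 7d) XOR 6f = 12 XOR 6f = 7d
byte 2: (25 XOR 60) XOR 72 = 45 XOR 72 = 37
byte 3: (40 XOR d7) XOR 74 = 97 XOR 74 = e3
byte 4: (60 XOR 4a) XOR 68 = 2a XOR 68 = 42
byte 5: (b5 XOR 37) XOR 20 = 82 XOR 20 = a2
byte 6: (6b XOR aa) XOR 73 = c1 XOR 73 = b2
byte 7: (7f XOR 2d) XOR 69 = 52 XOR 69 = 3b
byte 8: (c3 XOR 9a) XOR 67 = 59 XOR 67 = 3e
byte 9: (37 XOR 95) XOR 6e = a2 XOR 6e = cc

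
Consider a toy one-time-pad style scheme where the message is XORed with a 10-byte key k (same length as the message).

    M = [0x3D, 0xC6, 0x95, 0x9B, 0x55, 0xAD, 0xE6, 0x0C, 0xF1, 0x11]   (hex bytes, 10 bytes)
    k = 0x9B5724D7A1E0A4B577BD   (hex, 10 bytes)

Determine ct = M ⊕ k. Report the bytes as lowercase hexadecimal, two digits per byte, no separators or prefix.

XOR is its own inverse, so applying the key byte-wise gives the result directly.
3d ⊕ 9b = a6
c6 ⊕ 57 = 91
95 ⊕ 24 = b1
9b ⊕ d7 = 4c
55 ⊕ a1 = f4
ad ⊕ e0 = 4d
e6 ⊕ a4 = 42
0c ⊕ b5 = b9
f1 ⊕ 77 = 86
11 ⊕ bd = ac

a691b14cf44d42b986ac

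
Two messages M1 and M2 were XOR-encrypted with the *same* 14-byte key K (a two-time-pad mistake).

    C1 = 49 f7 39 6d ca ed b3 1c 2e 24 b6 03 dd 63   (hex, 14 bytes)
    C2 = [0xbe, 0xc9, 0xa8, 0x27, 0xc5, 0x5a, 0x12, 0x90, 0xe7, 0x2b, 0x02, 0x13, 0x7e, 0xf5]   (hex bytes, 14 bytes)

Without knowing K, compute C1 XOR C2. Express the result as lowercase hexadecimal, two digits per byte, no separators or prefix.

C1 ⊕ C2 = (M1 ⊕ K) ⊕ (M2 ⊕ K) = M1 ⊕ M2 — the shared key cancels under XOR.
byte 0:  73 xor 190 = 247
byte 1: 247 xor 201 =  62
byte 2:  57 xor 168 = 145
byte 3: 109 xor  39 =  74
byte 4: 202 xor 197 =  15
byte 5: 237 xor  90 = 183
byte 6: 179 xor  18 = 161
byte 7:  28 xor 144 = 140
byte 8:  46 xor 231 = 201
byte 9:  36 xor  43 =  15
byte 10: 182 xor   2 = 180
byte 11:   3 xor  19 =  16
byte 12: 221 xor 126 = 163
byte 13:  99 xor 245 = 150

f73e914a0fb7a18cc90fb410a396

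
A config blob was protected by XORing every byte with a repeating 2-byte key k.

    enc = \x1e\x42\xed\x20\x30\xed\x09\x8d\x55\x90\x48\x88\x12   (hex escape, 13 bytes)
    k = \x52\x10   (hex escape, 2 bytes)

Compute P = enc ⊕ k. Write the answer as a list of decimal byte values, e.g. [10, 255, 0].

[76, 82, 191, 48, 98, 253, 91, 157, 7, 128, 26, 152, 64]

The 2-byte key repeats, so the effective keystream is 52 10 52 10 52 10 52 10 52 10 52 10 52.
byte 0: 1e ^ 52 = 4c
byte 1: 42 ^ 10 = 52
byte 2: ed ^ 52 = bf
byte 3: 20 ^ 10 = 30
byte 4: 30 ^ 52 = 62
byte 5: ed ^ 10 = fd
byte 6: 09 ^ 52 = 5b
byte 7: 8d ^ 10 = 9d
byte 8: 55 ^ 52 = 07
byte 9: 90 ^ 10 = 80
byte 10: 48 ^ 52 = 1a
byte 11: 88 ^ 10 = 98
byte 12: 12 ^ 52 = 40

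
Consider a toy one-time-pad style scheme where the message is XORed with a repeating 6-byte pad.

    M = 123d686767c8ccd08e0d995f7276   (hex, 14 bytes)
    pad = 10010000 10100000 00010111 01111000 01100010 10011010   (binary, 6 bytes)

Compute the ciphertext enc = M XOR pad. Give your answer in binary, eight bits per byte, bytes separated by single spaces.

10000010 10011101 01111111 00011111 00000101 01010010 01011100 01110000 10011001 01110101 11111011 11000101 11100010 11010110

The 6-byte key repeats, so the effective keystream is 90 a0 17 78 62 9a 90 a0 17 78 62 9a 90 a0.
byte 0: 00010010 XOR 10010000 = 10000010
byte 1: 00111101 XOR 10100000 = 10011101
byte 2: 01101000 XOR 00010111 = 01111111
byte 3: 01100111 XOR 01111000 = 00011111
byte 4: 01100111 XOR 01100010 = 00000101
byte 5: 11001000 XOR 10011010 = 01010010
byte 6: 11001100 XOR 10010000 = 01011100
byte 7: 11010000 XOR 10100000 = 01110000
byte 8: 10001110 XOR 00010111 = 10011001
byte 9: 00001101 XOR 01111000 = 01110101
byte 10: 10011001 XOR 01100010 = 11111011
byte 11: 01011111 XOR 10011010 = 11000101
byte 12: 01110010 XOR 10010000 = 11100010
byte 13: 01110110 XOR 10100000 = 11010110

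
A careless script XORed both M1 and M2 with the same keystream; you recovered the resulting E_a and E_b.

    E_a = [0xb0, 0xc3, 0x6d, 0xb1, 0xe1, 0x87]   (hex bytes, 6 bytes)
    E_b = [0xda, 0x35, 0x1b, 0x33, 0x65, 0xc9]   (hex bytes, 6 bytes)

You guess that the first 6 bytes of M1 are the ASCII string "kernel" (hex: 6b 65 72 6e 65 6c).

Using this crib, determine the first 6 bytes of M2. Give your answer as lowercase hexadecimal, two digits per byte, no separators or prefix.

019304ece122

First, E_a ⊕ E_b = (M1 ⊕ K) ⊕ (M2 ⊕ K) = M1 ⊕ M2, so the key drops out. Then M2 = (M1 ⊕ M2) ⊕ M1 over the first 6 bytes.
byte 0: (b0 XOR da) XOR 6b = 6a XOR 6b = 01
byte 1: (c3 XOR 35) XOR 65 = f6 XOR 65 = 93
byte 2: (6d XOR 1b) XOR 72 = 76 XOR 72 = 04
byte 3: (b1 XOR 33) XOR 6e = 82 XOR 6e = ec
byte 4: (e1 XOR 65) XOR 65 = 84 XOR 65 = e1
byte 5: (87 XOR c9) XOR 6c = 4e XOR 6c = 22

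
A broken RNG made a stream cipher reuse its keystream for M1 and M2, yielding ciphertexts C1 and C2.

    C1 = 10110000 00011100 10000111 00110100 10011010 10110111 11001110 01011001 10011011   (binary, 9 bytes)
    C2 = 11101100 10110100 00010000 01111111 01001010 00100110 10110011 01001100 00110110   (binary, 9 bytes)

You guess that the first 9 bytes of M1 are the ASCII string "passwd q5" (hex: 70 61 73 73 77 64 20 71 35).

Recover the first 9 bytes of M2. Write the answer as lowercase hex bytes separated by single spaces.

First, C1 ⊕ C2 = (M1 ⊕ K) ⊕ (M2 ⊕ K) = M1 ⊕ M2, so the key drops out. Then M2 = (M1 ⊕ M2) ⊕ M1 over the first 9 bytes.
byte 0: (b0 ^ ec) ^ 70 = 5c ^ 70 = 2c
byte 1: (1c ^ b4) ^ 61 = a8 ^ 61 = c9
byte 2: (87 ^ 10) ^ 73 = 97 ^ 73 = e4
byte 3: (34 ^ 7f) ^ 73 = 4b ^ 73 = 38
byte 4: (9a ^ 4a) ^ 77 = d0 ^ 77 = a7
byte 5: (b7 ^ 26) ^ 64 = 91 ^ 64 = f5
byte 6: (ce ^ b3) ^ 20 = 7d ^ 20 = 5d
byte 7: (59 ^ 4c) ^ 71 = 15 ^ 71 = 64
byte 8: (9b ^ 36) ^ 35 = ad ^ 35 = 98

2c c9 e4 38 a7 f5 5d 64 98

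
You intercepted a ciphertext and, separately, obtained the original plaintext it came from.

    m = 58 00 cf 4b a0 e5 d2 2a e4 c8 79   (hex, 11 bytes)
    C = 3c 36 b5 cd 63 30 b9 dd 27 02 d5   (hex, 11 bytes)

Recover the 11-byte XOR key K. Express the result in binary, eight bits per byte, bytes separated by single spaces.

01100100 00110110 01111010 10000110 11000011 11010101 01101011 11110111 11000011 11001010 10101100

Since C = m ⊕ K, XORing both sides with m gives K = m ⊕ C.
byte 0: 58 ⊕ 3c = 64
byte 1: 00 ⊕ 36 = 36
byte 2: cf ⊕ b5 = 7a
byte 3: 4b ⊕ cd = 86
byte 4: a0 ⊕ 63 = c3
byte 5: e5 ⊕ 30 = d5
byte 6: d2 ⊕ b9 = 6b
byte 7: 2a ⊕ dd = f7
byte 8: e4 ⊕ 27 = c3
byte 9: c8 ⊕ 02 = ca
byte 10: 79 ⊕ d5 = ac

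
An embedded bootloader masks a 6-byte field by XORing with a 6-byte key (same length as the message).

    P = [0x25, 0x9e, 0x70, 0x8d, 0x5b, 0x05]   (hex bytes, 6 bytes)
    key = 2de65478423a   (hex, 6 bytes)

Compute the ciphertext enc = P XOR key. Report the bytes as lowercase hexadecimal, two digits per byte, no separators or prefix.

087824f5193f

XOR is its own inverse, so applying the key byte-wise gives the result directly.
25 XOR 2d = 08
9e XOR e6 = 78
70 XOR 54 = 24
8d XOR 78 = f5
5b XOR 42 = 19
05 XOR 3a = 3f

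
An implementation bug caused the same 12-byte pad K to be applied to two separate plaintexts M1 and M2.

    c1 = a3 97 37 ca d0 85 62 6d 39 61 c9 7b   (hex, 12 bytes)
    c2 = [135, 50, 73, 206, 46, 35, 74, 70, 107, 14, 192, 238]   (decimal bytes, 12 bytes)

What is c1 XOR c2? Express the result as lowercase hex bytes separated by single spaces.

c1 ⊕ c2 = (M1 ⊕ K) ⊕ (M2 ⊕ K) = M1 ⊕ M2 — the shared key cancels under XOR.
a3 ^ 87 = 24
97 ^ 32 = a5
37 ^ 49 = 7e
ca ^ ce = 04
d0 ^ 2e = fe
85 ^ 23 = a6
62 ^ 4a = 28
6d ^ 46 = 2b
39 ^ 6b = 52
61 ^ 0e = 6f
c9 ^ c0 = 09
7b ^ ee = 95

24 a5 7e 04 fe a6 28 2b 52 6f 09 95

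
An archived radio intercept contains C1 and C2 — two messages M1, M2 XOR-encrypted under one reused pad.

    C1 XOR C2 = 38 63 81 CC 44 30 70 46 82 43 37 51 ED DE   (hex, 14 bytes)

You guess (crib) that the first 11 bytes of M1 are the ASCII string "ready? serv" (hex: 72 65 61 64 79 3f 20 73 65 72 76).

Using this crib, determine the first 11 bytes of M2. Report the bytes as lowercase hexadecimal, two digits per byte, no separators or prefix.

Since C1 ⊕ C2 = M1 ⊕ M2, XORing with the guessed M1 bytes yields the corresponding M2 bytes: M2 = (C1 ⊕ C2) ⊕ M1.
38 ^ 72 = 4a
63 ^ 65 = 06
81 ^ 61 = e0
cc ^ 64 = a8
44 ^ 79 = 3d
30 ^ 3f = 0f
70 ^ 20 = 50
46 ^ 73 = 35
82 ^ 65 = e7
43 ^ 72 = 31
37 ^ 76 = 41

4a06e0a83d0f5035e73141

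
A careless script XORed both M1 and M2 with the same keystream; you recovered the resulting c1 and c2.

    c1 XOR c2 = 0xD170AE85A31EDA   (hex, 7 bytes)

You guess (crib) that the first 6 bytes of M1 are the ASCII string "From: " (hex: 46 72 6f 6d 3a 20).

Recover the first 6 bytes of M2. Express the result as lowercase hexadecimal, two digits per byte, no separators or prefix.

Since c1 ⊕ c2 = M1 ⊕ M2, XORing with the guessed M1 bytes yields the corresponding M2 bytes: M2 = (c1 ⊕ c2) ⊕ M1.
byte 0: 11010001 ⊕ 01000110 = 10010111
byte 1: 01110000 ⊕ 01110010 = 00000010
byte 2: 10101110 ⊕ 01101111 = 11000001
byte 3: 10000101 ⊕ 01101101 = 11101000
byte 4: 10100011 ⊕ 00111010 = 10011001
byte 5: 00011110 ⊕ 00100000 = 00111110

9702c1e8993e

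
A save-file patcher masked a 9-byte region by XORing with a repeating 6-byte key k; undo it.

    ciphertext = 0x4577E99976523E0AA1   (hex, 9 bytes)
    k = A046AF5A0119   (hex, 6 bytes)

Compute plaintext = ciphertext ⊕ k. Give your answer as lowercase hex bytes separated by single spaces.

The 6-byte key repeats, so the effective keystream is a0 46 af 5a 01 19 a0 46 af.
byte 0:  69 ⊕ 160 = 229
byte 1: 119 ⊕  70 =  49
byte 2: 233 ⊕ 175 =  70
byte 3: 153 ⊕  90 = 195
byte 4: 118 ⊕   1 = 119
byte 5:  82 ⊕  25 =  75
byte 6:  62 ⊕ 160 = 158
byte 7:  10 ⊕  70 =  76
byte 8: 161 ⊕ 175 =  14

e5 31 46 c3 77 4b 9e 4c 0e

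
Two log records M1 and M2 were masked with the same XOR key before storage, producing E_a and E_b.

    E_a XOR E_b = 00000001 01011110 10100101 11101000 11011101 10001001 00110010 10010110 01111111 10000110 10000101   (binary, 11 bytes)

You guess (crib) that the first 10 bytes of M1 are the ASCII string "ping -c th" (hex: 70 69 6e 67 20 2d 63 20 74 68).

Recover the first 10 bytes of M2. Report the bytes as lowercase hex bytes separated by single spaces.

71 37 cb 8f fd a4 51 b6 0b ee

Since E_a ⊕ E_b = M1 ⊕ M2, XORing with the guessed M1 bytes yields the corresponding M2 bytes: M2 = (E_a ⊕ E_b) ⊕ M1.
byte 0: 00000001 ⊕ 01110000 = 01110001
byte 1: 01011110 ⊕ 01101001 = 00110111
byte 2: 10100101 ⊕ 01101110 = 11001011
byte 3: 11101000 ⊕ 01100111 = 10001111
byte 4: 11011101 ⊕ 00100000 = 11111101
byte 5: 10001001 ⊕ 00101101 = 10100100
byte 6: 00110010 ⊕ 01100011 = 01010001
byte 7: 10010110 ⊕ 00100000 = 10110110
byte 8: 01111111 ⊕ 01110100 = 00001011
byte 9: 10000110 ⊕ 01101000 = 11101110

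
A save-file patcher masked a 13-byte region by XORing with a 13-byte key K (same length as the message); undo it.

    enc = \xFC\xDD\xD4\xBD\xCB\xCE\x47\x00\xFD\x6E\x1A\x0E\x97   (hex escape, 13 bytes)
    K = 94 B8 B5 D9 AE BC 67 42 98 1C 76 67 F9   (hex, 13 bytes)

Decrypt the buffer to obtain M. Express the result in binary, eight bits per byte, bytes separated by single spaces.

XOR is its own inverse, so applying the key byte-wise gives the result directly.
fc xor 94 = 68
dd xor b8 = 65
d4 xor b5 = 61
bd xor d9 = 64
cb xor ae = 65
ce xor bc = 72
47 xor 67 = 20
00 xor 42 = 42
fd xor 98 = 65
6e xor 1c = 72
1a xor 76 = 6c
0e xor 67 = 69
97 xor f9 = 6e

01101000 01100101 01100001 01100100 01100101 01110010 00100000 01000010 01100101 01110010 01101100 01101001 01101110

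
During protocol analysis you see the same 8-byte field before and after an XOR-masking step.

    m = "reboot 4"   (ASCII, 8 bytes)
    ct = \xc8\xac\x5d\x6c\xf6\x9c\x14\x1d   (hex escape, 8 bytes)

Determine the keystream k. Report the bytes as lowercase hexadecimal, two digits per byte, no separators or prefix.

bac93f0399e83429

Since ct = m ⊕ k, XORing both sides with m gives k = m ⊕ ct.
114 ^ 200 = 186
101 ^ 172 = 201
 98 ^  93 =  63
111 ^ 108 =   3
111 ^ 246 = 153
116 ^ 156 = 232
 32 ^  20 =  52
 52 ^  29 =  41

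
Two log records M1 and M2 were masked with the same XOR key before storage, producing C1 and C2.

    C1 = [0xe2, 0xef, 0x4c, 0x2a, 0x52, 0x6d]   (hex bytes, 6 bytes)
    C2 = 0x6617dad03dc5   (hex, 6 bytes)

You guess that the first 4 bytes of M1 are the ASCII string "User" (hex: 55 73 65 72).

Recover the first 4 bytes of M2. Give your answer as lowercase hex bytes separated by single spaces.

d1 8b f3 88

First, C1 ⊕ C2 = (M1 ⊕ K) ⊕ (M2 ⊕ K) = M1 ⊕ M2, so the key drops out. Then M2 = (M1 ⊕ M2) ⊕ M1 over the first 4 bytes.
byte 0: (e2 ⊕ 66) ⊕ 55 = 84 ⊕ 55 = d1
byte 1: (ef ⊕ 17) ⊕ 73 = f8 ⊕ 73 = 8b
byte 2: (4c ⊕ da) ⊕ 65 = 96 ⊕ 65 = f3
byte 3: (2a ⊕ d0) ⊕ 72 = fa ⊕ 72 = 88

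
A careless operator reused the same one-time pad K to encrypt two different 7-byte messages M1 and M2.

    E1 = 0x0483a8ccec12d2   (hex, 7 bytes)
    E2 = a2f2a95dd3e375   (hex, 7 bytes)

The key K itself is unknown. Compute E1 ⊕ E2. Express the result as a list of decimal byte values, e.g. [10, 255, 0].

[166, 113, 1, 145, 63, 241, 167]

E1 ⊕ E2 = (M1 ⊕ K) ⊕ (M2 ⊕ K) = M1 ⊕ M2 — the shared key cancels under XOR.
byte 0: 04 xor a2 = a6
byte 1: 83 xor f2 = 71
byte 2: a8 xor a9 = 01
byte 3: cc xor 5d = 91
byte 4: ec xor d3 = 3f
byte 5: 12 xor e3 = f1
byte 6: d2 xor 75 = a7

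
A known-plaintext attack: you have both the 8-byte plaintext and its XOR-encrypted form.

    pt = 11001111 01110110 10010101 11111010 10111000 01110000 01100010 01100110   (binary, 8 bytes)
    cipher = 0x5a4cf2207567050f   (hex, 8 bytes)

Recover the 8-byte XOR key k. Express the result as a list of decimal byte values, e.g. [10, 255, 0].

Since cipher = pt ⊕ k, XORing both sides with pt gives k = pt ⊕ cipher.
cf ⊕ 5a = 95
76 ⊕ 4c = 3a
95 ⊕ f2 = 67
fa ⊕ 20 = da
b8 ⊕ 75 = cd
70 ⊕ 67 = 17
62 ⊕ 05 = 67
66 ⊕ 0f = 69

[149, 58, 103, 218, 205, 23, 103, 105]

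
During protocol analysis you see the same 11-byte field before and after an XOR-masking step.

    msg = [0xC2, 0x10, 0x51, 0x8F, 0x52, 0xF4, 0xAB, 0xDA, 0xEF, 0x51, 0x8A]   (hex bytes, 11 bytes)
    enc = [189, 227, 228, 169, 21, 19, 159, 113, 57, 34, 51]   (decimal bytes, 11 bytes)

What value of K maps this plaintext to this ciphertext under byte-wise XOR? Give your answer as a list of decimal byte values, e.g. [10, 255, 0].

[127, 243, 181, 38, 71, 231, 52, 171, 214, 115, 185]

Since enc = msg ⊕ K, XORing both sides with msg gives K = msg ⊕ enc.
11000010 xor 10111101 = 01111111
00010000 xor 11100011 = 11110011
01010001 xor 11100100 = 10110101
10001111 xor 10101001 = 00100110
01010010 xor 00010101 = 01000111
11110100 xor 00010011 = 11100111
10101011 xor 10011111 = 00110100
11011010 xor 01110001 = 10101011
11101111 xor 00111001 = 11010110
01010001 xor 00100010 = 01110011
10001010 xor 00110011 = 10111001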